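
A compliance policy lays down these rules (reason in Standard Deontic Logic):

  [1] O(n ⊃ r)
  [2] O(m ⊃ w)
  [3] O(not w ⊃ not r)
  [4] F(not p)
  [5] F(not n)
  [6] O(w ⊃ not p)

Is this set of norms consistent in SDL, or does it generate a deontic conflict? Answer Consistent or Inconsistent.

Inconsistent

Premise 5 is F(not n), i.e. O(n).
Premise 1 is O(n ⊃ r); since O(n), deontic closure gives O(r).
Premise 3, O(not w ⊃ not r), contraposes to O(r ⊃ w); with O(r) we get O(w).
From O(w) and premise 6, O(w ⊃ not p), we obtain O(not p).
However, F(not p) at premise 4 amounts to O(p).
We now have both O(not p) and O(p) — p is simultaneously obligatory and forbidden, violating the D-axiom.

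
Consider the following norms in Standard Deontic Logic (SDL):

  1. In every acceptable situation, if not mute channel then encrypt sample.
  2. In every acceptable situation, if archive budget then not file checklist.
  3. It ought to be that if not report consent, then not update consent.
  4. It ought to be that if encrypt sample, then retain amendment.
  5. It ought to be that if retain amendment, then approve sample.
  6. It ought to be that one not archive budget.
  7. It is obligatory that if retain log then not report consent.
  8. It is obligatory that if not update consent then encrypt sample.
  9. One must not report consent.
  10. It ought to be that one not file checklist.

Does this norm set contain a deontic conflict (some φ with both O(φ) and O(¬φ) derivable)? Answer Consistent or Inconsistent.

Premise 2 is O(archive_budget → ¬file_checklist); even if O(¬file_checklist) held, inferring O(archive_budget) would be affirming the consequent — invalid.
So O(archive_budget) is not derivable, and the apparent clash with O(¬archive_budget) does not arise.
A world satisfying every obligation exists (e.g. approve_sample=true, archive_budget=false, encrypt_sample=true, file_checklist=false, mute_channel=false, report_consent=false, retain_amendment=true, retain_log=false, update_consent=false); no atom is both obligatory and forbidden, so the set is consistent.

Consistent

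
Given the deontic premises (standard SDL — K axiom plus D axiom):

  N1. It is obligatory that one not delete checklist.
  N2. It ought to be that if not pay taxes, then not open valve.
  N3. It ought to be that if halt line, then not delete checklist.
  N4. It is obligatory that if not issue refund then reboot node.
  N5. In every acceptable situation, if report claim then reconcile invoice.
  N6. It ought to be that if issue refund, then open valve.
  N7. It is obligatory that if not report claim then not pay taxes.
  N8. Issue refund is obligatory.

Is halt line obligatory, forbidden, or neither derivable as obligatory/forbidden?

Premise 3 is O(halt_line → ¬delete_checklist); even if O(¬delete_checklist) held, inferring O(halt_line) would be affirming the consequent — invalid.
No premise or chain of K-axiom applications forces O(halt_line), and none forces O(¬halt_line). So halt_line is neither obligatory nor forbidden under these norms.

Neither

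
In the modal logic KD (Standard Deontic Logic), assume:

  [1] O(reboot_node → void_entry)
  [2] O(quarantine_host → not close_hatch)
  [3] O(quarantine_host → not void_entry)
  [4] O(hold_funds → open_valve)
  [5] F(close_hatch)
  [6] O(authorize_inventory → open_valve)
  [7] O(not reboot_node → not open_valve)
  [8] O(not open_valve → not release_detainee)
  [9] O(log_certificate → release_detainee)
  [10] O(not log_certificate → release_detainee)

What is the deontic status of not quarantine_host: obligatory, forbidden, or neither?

Obligatory

Premises 9 and 10 are O(log_certificate → release_detainee) and O(not log_certificate → release_detainee); every ideal world satisfies log_certificate or not log_certificate, so in either case release_detainee holds — hence O(release_detainee).
The contrapositive of premise 8 (O(not open_valve → not release_detainee)) is O(release_detainee → open_valve), and O(release_detainee) is already established, so O(open_valve).
Premise 7, O(not reboot_node → not open_valve), contraposes to O(open_valve → reboot_node); with O(open_valve) we get O(reboot_node).
Premise 1 is O(reboot_node → void_entry); since O(reboot_node), deontic closure gives O(void_entry).
Premise 3, O(quarantine_host → not void_entry), contraposes to O(void_entry → not quarantine_host); with O(void_entry) we get O(not quarantine_host).
Premises 2, 4, 5, 6 do not contribute to this derivation.
Hence not quarantine_host is obligatory.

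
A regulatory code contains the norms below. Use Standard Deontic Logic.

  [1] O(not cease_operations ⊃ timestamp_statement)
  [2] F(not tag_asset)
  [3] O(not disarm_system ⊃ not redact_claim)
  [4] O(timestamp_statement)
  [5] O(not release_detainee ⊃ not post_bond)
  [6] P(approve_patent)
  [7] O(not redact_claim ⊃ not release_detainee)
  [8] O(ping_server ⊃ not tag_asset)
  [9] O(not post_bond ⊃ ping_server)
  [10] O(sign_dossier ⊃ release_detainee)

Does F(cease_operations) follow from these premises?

Premise 1 is O(not cease_operations ⊃ timestamp_statement); even if O(timestamp_statement) held, inferring O(not cease_operations) would be affirming the consequent — invalid.
No other premise forces O(not cease_operations). An ideal world satisfying every premise can still have cease_operations true, so F(cease_operations) is not derivable.

No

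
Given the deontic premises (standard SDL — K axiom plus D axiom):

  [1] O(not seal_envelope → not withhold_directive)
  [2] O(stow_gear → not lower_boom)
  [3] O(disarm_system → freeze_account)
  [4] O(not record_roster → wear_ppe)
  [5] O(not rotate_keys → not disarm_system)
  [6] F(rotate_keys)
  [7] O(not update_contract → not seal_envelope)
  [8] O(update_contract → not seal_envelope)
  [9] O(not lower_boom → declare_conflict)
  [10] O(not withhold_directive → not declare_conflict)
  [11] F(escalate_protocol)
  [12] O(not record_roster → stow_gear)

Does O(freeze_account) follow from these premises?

No

Premise 3 is O(disarm_system → freeze_account), but O(disarm_system) is not derivable from the premises, so it does not yield O(freeze_account).
No other premise forces O(freeze_account). An ideal world satisfying every premise can still have freeze_account false, so O(freeze_account) is not derivable.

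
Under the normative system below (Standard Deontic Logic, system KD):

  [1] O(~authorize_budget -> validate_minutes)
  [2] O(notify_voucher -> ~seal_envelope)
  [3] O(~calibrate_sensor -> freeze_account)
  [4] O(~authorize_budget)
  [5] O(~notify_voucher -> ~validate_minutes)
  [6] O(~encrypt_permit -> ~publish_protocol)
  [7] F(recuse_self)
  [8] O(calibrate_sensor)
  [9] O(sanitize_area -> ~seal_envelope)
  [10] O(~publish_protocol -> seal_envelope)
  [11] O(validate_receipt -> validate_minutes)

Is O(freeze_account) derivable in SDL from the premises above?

Premise 3 is O(~calibrate_sensor -> freeze_account), but O(~calibrate_sensor) is not derivable from the premises, so it does not yield O(freeze_account).
No other premise forces O(freeze_account). An ideal world satisfying every premise can still have freeze_account false, so O(freeze_account) is not derivable.

No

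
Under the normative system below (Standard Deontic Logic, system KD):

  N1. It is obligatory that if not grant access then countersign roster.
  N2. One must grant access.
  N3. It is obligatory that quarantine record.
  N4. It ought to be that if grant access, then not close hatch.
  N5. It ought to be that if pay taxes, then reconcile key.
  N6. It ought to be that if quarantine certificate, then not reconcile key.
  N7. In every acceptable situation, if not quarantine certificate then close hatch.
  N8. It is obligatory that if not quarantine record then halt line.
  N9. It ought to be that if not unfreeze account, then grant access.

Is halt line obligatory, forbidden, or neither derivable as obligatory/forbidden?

Neither

Premise 8 is O(¬quarantine_record → halt_line), but O(¬quarantine_record) is not derivable from the premises, so it does not yield O(halt_line).
No premise or chain of K-axiom applications forces O(halt_line), and none forces O(¬halt_line). So halt_line is neither obligatory nor forbidden under these norms.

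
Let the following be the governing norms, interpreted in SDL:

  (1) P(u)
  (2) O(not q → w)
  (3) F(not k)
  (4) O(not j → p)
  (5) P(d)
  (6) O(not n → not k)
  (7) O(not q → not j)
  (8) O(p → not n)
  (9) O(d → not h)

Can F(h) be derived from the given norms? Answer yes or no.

No

Premise 9 is O(d → not h), but O(d) is not derivable from the premises (the permission P(d) asserts only not O(not d), not O(d)), so it does not yield O(not h).
No other premise forces O(not h). An ideal world satisfying every premise can still have h true, so F(h) is not derivable.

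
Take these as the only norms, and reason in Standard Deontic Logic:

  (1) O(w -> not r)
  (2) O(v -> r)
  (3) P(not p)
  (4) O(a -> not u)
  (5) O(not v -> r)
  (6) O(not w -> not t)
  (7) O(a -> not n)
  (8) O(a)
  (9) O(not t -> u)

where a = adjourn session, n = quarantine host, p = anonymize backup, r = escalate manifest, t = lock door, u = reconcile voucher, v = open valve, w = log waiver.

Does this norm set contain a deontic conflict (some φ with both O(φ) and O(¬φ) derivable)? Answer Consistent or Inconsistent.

Premises 5 and 2 are O(not v -> r) and O(v -> r); every ideal world satisfies not v or v, so in either case r holds — hence O(r).
Premise 1, O(w -> not r), contraposes to O(r -> not w); with O(r) we get O(not w).
From O(not w) and premise 6, O(not w -> not t), we obtain O(not t).
Premise 9 is O(not t -> u); since O(not t), deontic closure gives O(u).
Premise 4, O(a -> not u), contraposes to O(u -> not a); with O(u) we get O(not a).
But premise 8 directly asserts O(a).
We now have both O(not a) and O(a) — a is simultaneously obligatory and forbidden, violating the D-axiom.

Inconsistent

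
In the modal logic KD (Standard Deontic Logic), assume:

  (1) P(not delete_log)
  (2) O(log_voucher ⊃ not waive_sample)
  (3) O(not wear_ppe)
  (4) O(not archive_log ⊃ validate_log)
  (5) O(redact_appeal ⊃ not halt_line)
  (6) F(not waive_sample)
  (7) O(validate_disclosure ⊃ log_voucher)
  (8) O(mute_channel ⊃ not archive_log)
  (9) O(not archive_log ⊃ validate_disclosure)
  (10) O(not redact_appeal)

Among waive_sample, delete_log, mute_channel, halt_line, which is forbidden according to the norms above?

F(not waive_sample) at premise 6 means O(waive_sample).
Premise 2 is O(log_voucher ⊃ not waive_sample); contrapositively O(waive_sample ⊃ not log_voucher). Since O(waive_sample) holds, K gives O(not log_voucher).
The contrapositive of premise 7 (O(validate_disclosure ⊃ log_voucher)) is O(not log_voucher ⊃ not validate_disclosure), and O(not log_voucher) is already established, so O(not validate_disclosure).
The contrapositive of premise 9 (O(not archive_log ⊃ validate_disclosure)) is O(not validate_disclosure ⊃ archive_log), and O(not validate_disclosure) is already established, so O(archive_log).
Premise 8 is O(mute_channel ⊃ not archive_log); contrapositively O(archive_log ⊃ not mute_channel). Since O(archive_log) holds, K gives O(not mute_channel).
So O(not mute_channel) holds, i.e. mute_channel is forbidden. None of the other listed options is forbidden under the premises.

mute_channel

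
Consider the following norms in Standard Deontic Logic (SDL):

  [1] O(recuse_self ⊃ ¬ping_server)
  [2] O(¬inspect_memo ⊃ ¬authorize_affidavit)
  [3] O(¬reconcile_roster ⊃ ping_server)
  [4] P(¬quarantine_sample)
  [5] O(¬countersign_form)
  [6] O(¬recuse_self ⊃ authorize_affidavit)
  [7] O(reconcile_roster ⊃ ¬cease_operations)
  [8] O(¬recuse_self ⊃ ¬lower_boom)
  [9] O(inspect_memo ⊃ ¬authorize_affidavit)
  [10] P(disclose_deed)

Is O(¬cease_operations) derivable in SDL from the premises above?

By case analysis on ¬inspect_memo: premise 2 gives O(¬inspect_memo ⊃ ¬authorize_affidavit) and premise 9 gives O(inspect_memo ⊃ ¬authorize_affidavit), so O(¬authorize_affidavit) either way.
Premise 6, O(¬recuse_self ⊃ authorize_affidavit), contraposes to O(¬authorize_affidavit ⊃ recuse_self); with O(¬authorize_affidavit) we get O(recuse_self).
With premise 1, O(recuse_self ⊃ ¬ping_server), the K-axiom yields O(¬ping_server).
Premise 3 is O(¬reconcile_roster ⊃ ping_server); contrapositively O(¬ping_server ⊃ reconcile_roster). Since O(¬ping_server) holds, K gives O(reconcile_roster).
With premise 7, O(reconcile_roster ⊃ ¬cease_operations), the K-axiom yields O(¬cease_operations).
Premises 4, 5, 8, 10 do not contribute to this derivation.
So O(¬cease_operations) follows.

Yes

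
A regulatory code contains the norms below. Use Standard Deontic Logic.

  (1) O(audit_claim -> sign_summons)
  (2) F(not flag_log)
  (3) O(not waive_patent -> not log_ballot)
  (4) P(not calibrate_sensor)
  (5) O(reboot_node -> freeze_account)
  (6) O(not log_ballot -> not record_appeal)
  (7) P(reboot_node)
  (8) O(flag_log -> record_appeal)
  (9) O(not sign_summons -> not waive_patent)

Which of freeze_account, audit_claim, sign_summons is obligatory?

Premise 2 is F(not flag_log), i.e. O(flag_log).
With premise 8, O(flag_log -> record_appeal), the K-axiom yields O(record_appeal).
The contrapositive of premise 6 (O(not log_ballot -> not record_appeal)) is O(record_appeal -> log_ballot), and O(record_appeal) is already established, so O(log_ballot).
The contrapositive of premise 3 (O(not waive_patent -> not log_ballot)) is O(log_ballot -> waive_patent), and O(log_ballot) is already established, so O(waive_patent).
Premise 9, O(not sign_summons -> not waive_patent), contraposes to O(waive_patent -> sign_summons); with O(waive_patent) we get O(sign_summons).
So O(sign_summons) holds — sign_summons is obligatory. None of the other listed options is made obligatory by any chain of premises.

sign_summons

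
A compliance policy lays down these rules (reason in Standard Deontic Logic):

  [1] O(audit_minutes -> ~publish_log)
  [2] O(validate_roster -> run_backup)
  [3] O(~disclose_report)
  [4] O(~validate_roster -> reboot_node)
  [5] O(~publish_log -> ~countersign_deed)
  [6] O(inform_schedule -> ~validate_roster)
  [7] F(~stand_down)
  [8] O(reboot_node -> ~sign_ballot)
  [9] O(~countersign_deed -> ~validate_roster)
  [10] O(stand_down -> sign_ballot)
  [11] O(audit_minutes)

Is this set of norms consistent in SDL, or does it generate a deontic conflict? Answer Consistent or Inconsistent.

Inconsistent

Premise 11 gives O(audit_minutes).
With premise 1, O(audit_minutes -> ~publish_log), the K-axiom yields O(~publish_log).
Applying K to premise 5 (O(~publish_log -> ~countersign_deed)) and O(~publish_log) yields O(~countersign_deed).
With premise 9, O(~countersign_deed -> ~validate_roster), the K-axiom yields O(~validate_roster).
From O(~validate_roster) and premise 4, O(~validate_roster -> reboot_node), we obtain O(reboot_node).
From O(reboot_node) and premise 8, O(reboot_node -> ~sign_ballot), we obtain O(~sign_ballot).
Premise 10, O(stand_down -> sign_ballot), contraposes to O(~sign_ballot -> ~stand_down); with O(~sign_ballot) we get O(~stand_down).
However, F(~stand_down) at premise 7 amounts to O(stand_down).
We now have both O(~stand_down) and O(stand_down) — stand_down is simultaneously obligatory and forbidden, violating the D-axiom.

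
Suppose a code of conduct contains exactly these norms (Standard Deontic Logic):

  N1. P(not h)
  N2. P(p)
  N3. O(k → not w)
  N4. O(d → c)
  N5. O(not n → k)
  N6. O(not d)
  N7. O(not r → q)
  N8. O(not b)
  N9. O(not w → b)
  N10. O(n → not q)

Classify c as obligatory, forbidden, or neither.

Premise 4 is O(d → c), but O(d) is not derivable from the premises, so it does not yield O(c).
No premise or chain of K-axiom applications forces O(c), and none forces O(not c). So c is neither obligatory nor forbidden under these norms.

Neither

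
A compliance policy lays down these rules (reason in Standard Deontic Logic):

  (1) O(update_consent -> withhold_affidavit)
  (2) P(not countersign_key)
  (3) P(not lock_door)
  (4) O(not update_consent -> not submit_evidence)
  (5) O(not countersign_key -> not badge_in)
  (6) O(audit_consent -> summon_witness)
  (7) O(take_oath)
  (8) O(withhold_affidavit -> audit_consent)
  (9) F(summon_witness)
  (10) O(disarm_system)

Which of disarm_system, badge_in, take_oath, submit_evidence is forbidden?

submit_evidence

Premise 9, F(summon_witness), is equivalent to O(not summon_witness).
The contrapositive of premise 6 (O(audit_consent -> summon_witness)) is O(not summon_witness -> not audit_consent), and O(not summon_witness) is already established, so O(not audit_consent).
Premise 8 is O(withhold_affidavit -> audit_consent); contrapositively O(not audit_consent -> not withhold_affidavit). Since O(not audit_consent) holds, K gives O(not withhold_affidavit).
Premise 1 is O(update_consent -> withhold_affidavit); contrapositively O(not withhold_affidavit -> not update_consent). Since O(not withhold_affidavit) holds, K gives O(not update_consent).
Premise 4 is O(not update_consent -> not submit_evidence); since O(not update_consent), deontic closure gives O(not submit_evidence).
So O(not submit_evidence) holds, i.e. submit_evidence is forbidden. None of the other listed options is forbidden under the premises.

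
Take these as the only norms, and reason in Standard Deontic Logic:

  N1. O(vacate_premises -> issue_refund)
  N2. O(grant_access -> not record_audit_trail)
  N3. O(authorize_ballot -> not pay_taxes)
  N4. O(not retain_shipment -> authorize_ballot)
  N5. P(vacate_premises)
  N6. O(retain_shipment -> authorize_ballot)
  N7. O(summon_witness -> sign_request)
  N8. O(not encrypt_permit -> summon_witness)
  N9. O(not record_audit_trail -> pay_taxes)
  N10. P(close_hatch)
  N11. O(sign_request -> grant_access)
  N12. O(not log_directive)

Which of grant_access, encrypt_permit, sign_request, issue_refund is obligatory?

Premises 6 and 4 are O(retain_shipment -> authorize_ballot) and O(not retain_shipment -> authorize_ballot); every ideal world satisfies retain_shipment or not retain_shipment, so in either case authorize_ballot holds — hence O(authorize_ballot).
From O(authorize_ballot) and premise 3, O(authorize_ballot -> not pay_taxes), we obtain O(not pay_taxes).
Premise 9, O(not record_audit_trail -> pay_taxes), contraposes to O(not pay_taxes -> record_audit_trail); with O(not pay_taxes) we get O(record_audit_trail).
Premise 2 is O(grant_access -> not record_audit_trail); contrapositively O(record_audit_trail -> not grant_access). Since O(record_audit_trail) holds, K gives O(not grant_access).
Premise 11, O(sign_request -> grant_access), contraposes to O(not grant_access -> not sign_request); with O(not grant_access) we get O(not sign_request).
Premise 7 is O(summon_witness -> sign_request); contrapositively O(not sign_request -> not summon_witness). Since O(not sign_request) holds, K gives O(not summon_witness).
The contrapositive of premise 8 (O(not encrypt_permit -> summon_witness)) is O(not summon_witness -> encrypt_permit), and O(not summon_witness) is already established, so O(encrypt_permit).
So O(encrypt_permit) holds — encrypt_permit is obligatory. None of the other listed options is made obligatory by any chain of premises.

encrypt_permit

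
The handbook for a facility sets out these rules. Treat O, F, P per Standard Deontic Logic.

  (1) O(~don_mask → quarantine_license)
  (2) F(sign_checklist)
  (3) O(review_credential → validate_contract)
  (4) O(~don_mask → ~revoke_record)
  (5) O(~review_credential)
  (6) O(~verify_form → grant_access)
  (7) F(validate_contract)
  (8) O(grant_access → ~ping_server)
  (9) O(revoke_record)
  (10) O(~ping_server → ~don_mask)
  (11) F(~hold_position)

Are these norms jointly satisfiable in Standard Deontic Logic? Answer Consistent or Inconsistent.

Premise 3 is O(review_credential → validate_contract), but O(review_credential) is not derivable from the premises, so it does not yield O(validate_contract).
So O(validate_contract) is not derivable, and the apparent clash with O(~validate_contract) does not arise.
A world satisfying every obligation exists (e.g. don_mask=true, grant_access=false, hold_position=true, ping_server=true, quarantine_license=false, review_credential=false, revoke_record=true, sign_checklist=false, validate_contract=false, verify_form=true); no atom is both obligatory and forbidden, so the set is consistent.

Consistent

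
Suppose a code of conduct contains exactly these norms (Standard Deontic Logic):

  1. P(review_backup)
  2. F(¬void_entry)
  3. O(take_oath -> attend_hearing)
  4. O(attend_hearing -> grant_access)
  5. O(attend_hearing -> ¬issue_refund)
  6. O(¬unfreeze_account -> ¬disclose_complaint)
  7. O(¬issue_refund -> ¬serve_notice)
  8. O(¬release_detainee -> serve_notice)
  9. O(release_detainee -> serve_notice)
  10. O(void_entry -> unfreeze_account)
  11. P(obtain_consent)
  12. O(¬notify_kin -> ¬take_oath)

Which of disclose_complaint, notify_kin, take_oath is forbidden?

By case analysis on ¬release_detainee: premise 8 gives O(¬release_detainee -> serve_notice) and premise 9 gives O(release_detainee -> serve_notice), so O(serve_notice) either way.
Premise 7, O(¬issue_refund -> ¬serve_notice), contraposes to O(serve_notice -> issue_refund); with O(serve_notice) we get O(issue_refund).
The contrapositive of premise 5 (O(attend_hearing -> ¬issue_refund)) is O(issue_refund -> ¬attend_hearing), and O(issue_refund) is already established, so O(¬attend_hearing).
Premise 3 is O(take_oath -> attend_hearing); contrapositively O(¬attend_hearing -> ¬take_oath). Since O(¬attend_hearing) holds, K gives O(¬take_oath).
So O(¬take_oath) holds, i.e. take_oath is forbidden. None of the other listed options is forbidden under the premises.

take_oath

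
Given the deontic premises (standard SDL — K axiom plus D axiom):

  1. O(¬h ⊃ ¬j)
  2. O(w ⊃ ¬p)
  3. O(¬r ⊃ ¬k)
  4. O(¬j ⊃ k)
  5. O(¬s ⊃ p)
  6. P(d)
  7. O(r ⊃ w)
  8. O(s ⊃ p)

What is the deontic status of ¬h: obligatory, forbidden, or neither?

Forbidden

By case analysis on s: premise 8 gives O(s ⊃ p) and premise 5 gives O(¬s ⊃ p), so O(p) either way.
The contrapositive of premise 2 (O(w ⊃ ¬p)) is O(p ⊃ ¬w), and O(p) is already established, so O(¬w).
Premise 7, O(r ⊃ w), contraposes to O(¬w ⊃ ¬r); with O(¬w) we get O(¬r).
With premise 3, O(¬r ⊃ ¬k), the K-axiom yields O(¬k).
Premise 4 is O(¬j ⊃ k); contrapositively O(¬k ⊃ j). Since O(¬k) holds, K gives O(j).
Premise 1 is O(¬h ⊃ ¬j); contrapositively O(j ⊃ h). Since O(j) holds, K gives O(h).
Premise 6 does not contribute to this derivation.
Thus O(h), which is F(¬h): ¬h is forbidden.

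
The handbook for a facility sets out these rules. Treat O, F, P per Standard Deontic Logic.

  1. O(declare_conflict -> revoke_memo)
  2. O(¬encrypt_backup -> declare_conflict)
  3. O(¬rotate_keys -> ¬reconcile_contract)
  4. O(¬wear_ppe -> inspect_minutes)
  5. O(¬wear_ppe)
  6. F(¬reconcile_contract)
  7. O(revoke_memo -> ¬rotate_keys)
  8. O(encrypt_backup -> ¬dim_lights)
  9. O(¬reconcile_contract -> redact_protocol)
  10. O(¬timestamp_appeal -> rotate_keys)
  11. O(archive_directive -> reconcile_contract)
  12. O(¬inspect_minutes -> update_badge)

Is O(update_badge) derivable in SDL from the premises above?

Premise 12 is O(¬inspect_minutes -> update_badge), but O(¬inspect_minutes) is not derivable from the premises, so it does not yield O(update_badge).
No other premise forces O(update_badge). An ideal world satisfying every premise can still have update_badge false, so O(update_badge) is not derivable.

No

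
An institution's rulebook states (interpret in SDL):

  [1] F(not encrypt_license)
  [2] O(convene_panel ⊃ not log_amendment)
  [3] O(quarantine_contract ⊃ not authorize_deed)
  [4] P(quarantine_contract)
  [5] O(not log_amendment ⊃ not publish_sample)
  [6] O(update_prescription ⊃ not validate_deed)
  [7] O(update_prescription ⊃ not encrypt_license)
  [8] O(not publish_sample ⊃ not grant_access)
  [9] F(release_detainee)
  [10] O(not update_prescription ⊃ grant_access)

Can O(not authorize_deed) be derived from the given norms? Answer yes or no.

No

Premise 3 is O(quarantine_contract ⊃ not authorize_deed), but O(quarantine_contract) is not derivable from the premises (the permission P(quarantine_contract) asserts only not O(not quarantine_contract), not O(quarantine_contract)), so it does not yield O(not authorize_deed).
No other premise forces O(not authorize_deed). An ideal world satisfying every premise can still have not authorize_deed false, so O(not authorize_deed) is not derivable.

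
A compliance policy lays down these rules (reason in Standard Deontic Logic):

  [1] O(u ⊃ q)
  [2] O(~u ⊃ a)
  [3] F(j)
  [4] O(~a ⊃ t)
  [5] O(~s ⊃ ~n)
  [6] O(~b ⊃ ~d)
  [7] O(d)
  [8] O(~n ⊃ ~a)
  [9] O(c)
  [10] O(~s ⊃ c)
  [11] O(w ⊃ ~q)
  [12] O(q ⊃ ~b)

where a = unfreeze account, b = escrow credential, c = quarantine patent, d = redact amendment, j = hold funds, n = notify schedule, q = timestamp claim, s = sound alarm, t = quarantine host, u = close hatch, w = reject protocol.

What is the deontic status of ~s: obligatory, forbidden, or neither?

From premise 7 we have O(d).
The contrapositive of premise 6 (O(~b ⊃ ~d)) is O(d ⊃ b), and O(d) is already established, so O(b).
Premise 12, O(q ⊃ ~b), contraposes to O(b ⊃ ~q); with O(b) we get O(~q).
The contrapositive of premise 1 (O(u ⊃ q)) is O(~q ⊃ ~u), and O(~q) is already established, so O(~u).
With premise 2, O(~u ⊃ a), the K-axiom yields O(a).
Premise 8, O(~n ⊃ ~a), contraposes to O(a ⊃ n); with O(a) we get O(n).
Premise 5 is O(~s ⊃ ~n); contrapositively O(n ⊃ s). Since O(n) holds, K gives O(s).
Premises 3, 4, 9, 10, 11 do not contribute to this derivation.
Thus O(s), which is F(~s): ~s is forbidden.

Forbidden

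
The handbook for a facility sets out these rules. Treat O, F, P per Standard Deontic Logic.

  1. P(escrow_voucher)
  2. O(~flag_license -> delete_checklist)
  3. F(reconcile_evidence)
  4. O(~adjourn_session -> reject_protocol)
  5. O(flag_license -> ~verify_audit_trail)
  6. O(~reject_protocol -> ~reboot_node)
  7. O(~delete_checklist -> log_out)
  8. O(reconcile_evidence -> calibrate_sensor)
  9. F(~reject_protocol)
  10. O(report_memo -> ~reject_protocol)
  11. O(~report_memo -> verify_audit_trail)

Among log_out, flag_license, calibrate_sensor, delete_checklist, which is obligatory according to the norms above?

delete_checklist

Premise 9 is F(~reject_protocol), i.e. O(reject_protocol).
Premise 10 is O(report_memo -> ~reject_protocol); contrapositively O(reject_protocol -> ~report_memo). Since O(reject_protocol) holds, K gives O(~report_memo).
Applying K to premise 11 (O(~report_memo -> verify_audit_trail)) and O(~report_memo) yields O(verify_audit_trail).
Premise 5, O(flag_license -> ~verify_audit_trail), contraposes to O(verify_audit_trail -> ~flag_license); with O(verify_audit_trail) we get O(~flag_license).
Premise 2 is O(~flag_license -> delete_checklist); since O(~flag_license), deontic closure gives O(delete_checklist).
So O(delete_checklist) holds — delete_checklist is obligatory. None of the other listed options is made obligatory by any chain of premises.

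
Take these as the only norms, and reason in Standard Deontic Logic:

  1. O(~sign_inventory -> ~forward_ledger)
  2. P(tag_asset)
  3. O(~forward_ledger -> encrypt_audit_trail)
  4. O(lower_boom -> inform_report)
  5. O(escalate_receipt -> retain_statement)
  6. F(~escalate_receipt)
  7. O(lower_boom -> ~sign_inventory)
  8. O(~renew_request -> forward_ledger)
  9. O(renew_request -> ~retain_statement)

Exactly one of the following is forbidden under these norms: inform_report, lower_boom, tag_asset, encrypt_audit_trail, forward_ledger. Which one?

lower_boom

Premise 6 is F(~escalate_receipt), i.e. O(escalate_receipt).
Applying K to premise 5 (O(escalate_receipt -> retain_statement)) and O(escalate_receipt) yields O(retain_statement).
Premise 9, O(renew_request -> ~retain_statement), contraposes to O(retain_statement -> ~renew_request); with O(retain_statement) we get O(~renew_request).
Applying K to premise 8 (O(~renew_request -> forward_ledger)) and O(~renew_request) yields O(forward_ledger).
Premise 1 is O(~sign_inventory -> ~forward_ledger); contrapositively O(forward_ledger -> sign_inventory). Since O(forward_ledger) holds, K gives O(sign_inventory).
The contrapositive of premise 7 (O(lower_boom -> ~sign_inventory)) is O(sign_inventory -> ~lower_boom), and O(sign_inventory) is already established, so O(~lower_boom).
So O(~lower_boom) holds, i.e. lower_boom is forbidden. None of the other listed options is forbidden under the premises.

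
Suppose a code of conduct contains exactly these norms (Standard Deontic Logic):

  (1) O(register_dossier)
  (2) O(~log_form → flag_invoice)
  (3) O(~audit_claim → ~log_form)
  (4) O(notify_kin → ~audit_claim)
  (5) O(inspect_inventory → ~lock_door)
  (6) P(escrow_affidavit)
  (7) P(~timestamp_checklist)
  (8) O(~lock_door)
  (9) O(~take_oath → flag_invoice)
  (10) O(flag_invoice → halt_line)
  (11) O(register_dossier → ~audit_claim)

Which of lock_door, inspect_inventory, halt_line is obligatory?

From premise 1 we have O(register_dossier).
With premise 11, O(register_dossier → ~audit_claim), the K-axiom yields O(~audit_claim).
From O(~audit_claim) and premise 3, O(~audit_claim → ~log_form), we obtain O(~log_form).
With premise 2, O(~log_form → flag_invoice), the K-axiom yields O(flag_invoice).
Applying K to premise 10 (O(flag_invoice → halt_line)) and O(flag_invoice) yields O(halt_line).
So O(halt_line) holds — halt_line is obligatory. None of the other listed options is made obligatory by any chain of premises.

halt_line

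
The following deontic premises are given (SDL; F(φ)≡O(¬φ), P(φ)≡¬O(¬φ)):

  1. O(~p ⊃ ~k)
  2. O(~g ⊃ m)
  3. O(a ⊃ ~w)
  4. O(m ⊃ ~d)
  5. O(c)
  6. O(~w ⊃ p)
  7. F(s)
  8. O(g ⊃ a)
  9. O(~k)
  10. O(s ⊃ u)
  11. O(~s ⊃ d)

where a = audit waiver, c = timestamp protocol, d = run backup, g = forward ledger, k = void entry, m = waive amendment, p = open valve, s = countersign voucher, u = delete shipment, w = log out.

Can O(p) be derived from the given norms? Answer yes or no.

Yes

F(s) at premise 7 means O(~s).
From O(~s) and premise 11, O(~s ⊃ d), we obtain O(d).
Premise 4, O(m ⊃ ~d), contraposes to O(d ⊃ ~m); with O(d) we get O(~m).
The contrapositive of premise 2 (O(~g ⊃ m)) is O(~m ⊃ g), and O(~m) is already established, so O(g).
Applying K to premise 8 (O(g ⊃ a)) and O(g) yields O(a).
With premise 3, O(a ⊃ ~w), the K-axiom yields O(~w).
From O(~w) and premise 6, O(~w ⊃ p), we obtain O(p).
Premises 1, 5, 9, 10 do not contribute to this derivation.
So O(p) follows.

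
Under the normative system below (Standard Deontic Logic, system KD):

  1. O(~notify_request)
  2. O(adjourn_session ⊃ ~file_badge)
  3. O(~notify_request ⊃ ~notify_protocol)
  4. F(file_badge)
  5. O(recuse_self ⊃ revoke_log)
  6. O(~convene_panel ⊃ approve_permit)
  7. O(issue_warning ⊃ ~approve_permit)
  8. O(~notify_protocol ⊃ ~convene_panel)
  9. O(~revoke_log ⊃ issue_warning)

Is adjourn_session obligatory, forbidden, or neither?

Neither

Premise 2 is O(adjourn_session ⊃ ~file_badge); even if O(~file_badge) held, inferring O(adjourn_session) would be affirming the consequent — invalid.
No premise or chain of K-axiom applications forces O(adjourn_session), and none forces O(~adjourn_session). So adjourn_session is neither obligatory nor forbidden under these norms.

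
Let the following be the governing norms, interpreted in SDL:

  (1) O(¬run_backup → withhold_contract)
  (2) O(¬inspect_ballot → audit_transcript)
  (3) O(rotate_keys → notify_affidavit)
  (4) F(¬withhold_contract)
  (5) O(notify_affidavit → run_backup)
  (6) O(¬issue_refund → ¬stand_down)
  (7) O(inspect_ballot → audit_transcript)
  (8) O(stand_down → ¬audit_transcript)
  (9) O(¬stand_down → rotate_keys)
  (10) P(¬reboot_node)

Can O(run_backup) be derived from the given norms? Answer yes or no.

Yes

Premises 7 and 2 cover both cases: O(inspect_ballot → audit_transcript) and O(¬inspect_ballot → audit_transcript). Since inspect_ballot ∨ ¬inspect_ballot is a tautology, O(audit_transcript) follows.
Premise 8, O(stand_down → ¬audit_transcript), contraposes to O(audit_transcript → ¬stand_down); with O(audit_transcript) we get O(¬stand_down).
Premise 9 is O(¬stand_down → rotate_keys); since O(¬stand_down), deontic closure gives O(rotate_keys).
From O(rotate_keys) and premise 3, O(rotate_keys → notify_affidavit), we obtain O(notify_affidavit).
Applying K to premise 5 (O(notify_affidavit → run_backup)) and O(notify_affidavit) yields O(run_backup).
Premises 1, 4, 6, 10 do not contribute to this derivation.
So O(run_backup) follows.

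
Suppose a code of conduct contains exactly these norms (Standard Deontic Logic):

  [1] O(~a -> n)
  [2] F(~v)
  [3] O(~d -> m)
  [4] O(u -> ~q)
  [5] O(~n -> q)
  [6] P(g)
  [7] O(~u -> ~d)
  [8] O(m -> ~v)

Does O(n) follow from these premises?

Premise 2, F(~v), is equivalent to O(v).
Premise 8, O(m -> ~v), contraposes to O(v -> ~m); with O(v) we get O(~m).
Premise 3, O(~d -> m), contraposes to O(~m -> d); with O(~m) we get O(d).
Premise 7 is O(~u -> ~d); contrapositively O(d -> u). Since O(d) holds, K gives O(u).
From O(u) and premise 4, O(u -> ~q), we obtain O(~q).
The contrapositive of premise 5 (O(~n -> q)) is O(~q -> n), and O(~q) is already established, so O(n).
Premises 1, 6 do not contribute to this derivation.
So O(n) follows.

Yes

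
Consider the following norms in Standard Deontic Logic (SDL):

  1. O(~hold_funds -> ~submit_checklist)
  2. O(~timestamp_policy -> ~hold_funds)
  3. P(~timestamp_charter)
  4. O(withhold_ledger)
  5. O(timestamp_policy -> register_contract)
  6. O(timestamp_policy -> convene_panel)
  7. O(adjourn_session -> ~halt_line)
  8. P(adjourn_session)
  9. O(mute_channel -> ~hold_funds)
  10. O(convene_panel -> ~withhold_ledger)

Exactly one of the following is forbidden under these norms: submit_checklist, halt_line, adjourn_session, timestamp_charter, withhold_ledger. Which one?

Premise 4 gives O(withhold_ledger).
Premise 10 is O(convene_panel -> ~withhold_ledger); contrapositively O(withhold_ledger -> ~convene_panel). Since O(withhold_ledger) holds, K gives O(~convene_panel).
Premise 6 is O(timestamp_policy -> convene_panel); contrapositively O(~convene_panel -> ~timestamp_policy). Since O(~convene_panel) holds, K gives O(~timestamp_policy).
From O(~timestamp_policy) and premise 2, O(~timestamp_policy -> ~hold_funds), we obtain O(~hold_funds).
Applying K to premise 1 (O(~hold_funds -> ~submit_checklist)) and O(~hold_funds) yields O(~submit_checklist).
So O(~submit_checklist) holds, i.e. submit_checklist is forbidden. None of the other listed options is forbidden under the premises.

submit_checklist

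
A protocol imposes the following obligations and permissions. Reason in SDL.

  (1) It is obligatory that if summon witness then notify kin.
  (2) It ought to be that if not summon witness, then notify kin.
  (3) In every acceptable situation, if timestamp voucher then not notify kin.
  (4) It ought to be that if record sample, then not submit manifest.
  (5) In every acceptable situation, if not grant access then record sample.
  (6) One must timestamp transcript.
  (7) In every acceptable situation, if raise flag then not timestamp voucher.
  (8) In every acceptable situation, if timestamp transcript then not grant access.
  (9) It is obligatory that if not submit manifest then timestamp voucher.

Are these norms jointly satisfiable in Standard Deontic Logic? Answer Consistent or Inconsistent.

Inconsistent

By case analysis on ¬summon_witness: premise 2 gives O(¬summon_witness → notify_kin) and premise 1 gives O(summon_witness → notify_kin), so O(notify_kin) either way.
The contrapositive of premise 3 (O(timestamp_voucher → ¬notify_kin)) is O(notify_kin → ¬timestamp_voucher), and O(notify_kin) is already established, so O(¬timestamp_voucher).
Premise 9, O(¬submit_manifest → timestamp_voucher), contraposes to O(¬timestamp_voucher → submit_manifest); with O(¬timestamp_voucher) we get O(submit_manifest).
The contrapositive of premise 4 (O(record_sample → ¬submit_manifest)) is O(submit_manifest → ¬record_sample), and O(submit_manifest) is already established, so O(¬record_sample).
Premise 5, O(¬grant_access → record_sample), contraposes to O(¬record_sample → grant_access); with O(¬record_sample) we get O(grant_access).
The contrapositive of premise 8 (O(timestamp_transcript → ¬grant_access)) is O(grant_access → ¬timestamp_transcript), and O(grant_access) is already established, so O(¬timestamp_transcript).
However, premise 6 gives O(timestamp_transcript).
We now have both O(¬timestamp_transcript) and O(timestamp_transcript) — timestamp_transcript is simultaneously obligatory and forbidden, violating the D-axiom.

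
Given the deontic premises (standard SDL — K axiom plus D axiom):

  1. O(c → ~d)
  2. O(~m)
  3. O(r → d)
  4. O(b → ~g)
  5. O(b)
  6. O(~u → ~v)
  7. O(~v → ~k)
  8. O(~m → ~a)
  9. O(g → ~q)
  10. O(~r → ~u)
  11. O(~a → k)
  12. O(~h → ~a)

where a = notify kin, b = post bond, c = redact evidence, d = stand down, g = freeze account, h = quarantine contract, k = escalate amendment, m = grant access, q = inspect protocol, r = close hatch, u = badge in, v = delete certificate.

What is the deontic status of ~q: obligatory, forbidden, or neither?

Neither

Premise 9 is O(g → ~q), but O(g) is not derivable from the premises, so it does not yield O(~q).
No premise or chain of K-axiom applications forces O(~q), and none forces O(q). So ~q is neither obligatory nor forbidden under these norms.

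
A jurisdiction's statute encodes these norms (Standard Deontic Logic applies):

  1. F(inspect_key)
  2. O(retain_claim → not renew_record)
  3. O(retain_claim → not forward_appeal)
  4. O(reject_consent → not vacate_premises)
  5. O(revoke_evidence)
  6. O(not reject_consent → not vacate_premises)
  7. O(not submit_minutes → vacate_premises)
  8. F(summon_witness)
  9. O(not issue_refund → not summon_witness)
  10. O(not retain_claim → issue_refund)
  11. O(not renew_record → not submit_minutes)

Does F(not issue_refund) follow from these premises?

Yes

By case analysis on not reject_consent: premise 6 gives O(not reject_consent → not vacate_premises) and premise 4 gives O(reject_consent → not vacate_premises), so O(not vacate_premises) either way.
The contrapositive of premise 7 (O(not submit_minutes → vacate_premises)) is O(not vacate_premises → submit_minutes), and O(not vacate_premises) is already established, so O(submit_minutes).
Premise 11 is O(not renew_record → not submit_minutes); contrapositively O(submit_minutes → renew_record). Since O(submit_minutes) holds, K gives O(renew_record).
Premise 2, O(retain_claim → not renew_record), contraposes to O(renew_record → not retain_claim); with O(renew_record) we get O(not retain_claim).
With premise 10, O(not retain_claim → issue_refund), the K-axiom yields O(issue_refund).
Premises 1, 3, 5, 8, 9 do not contribute to this derivation.
So O(issue_refund) holds, i.e. F(not issue_refund). The claim follows.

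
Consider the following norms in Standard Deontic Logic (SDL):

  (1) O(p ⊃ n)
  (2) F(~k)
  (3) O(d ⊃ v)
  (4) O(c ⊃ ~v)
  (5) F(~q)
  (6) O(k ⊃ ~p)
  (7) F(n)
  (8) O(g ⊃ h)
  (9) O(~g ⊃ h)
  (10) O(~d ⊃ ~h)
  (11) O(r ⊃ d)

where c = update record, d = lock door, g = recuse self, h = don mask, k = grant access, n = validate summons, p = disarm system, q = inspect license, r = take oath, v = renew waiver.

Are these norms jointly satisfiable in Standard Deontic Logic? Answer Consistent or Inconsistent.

Premise 1 is O(p ⊃ n), but O(p) is not derivable from the premises, so it does not yield O(n).
So O(n) is not derivable, and the apparent clash with O(~n) does not arise.
A world satisfying every obligation exists (e.g. c=false, d=true, g=false, h=true, k=true, n=false, p=false, q=true, r=false, v=true); no atom is both obligatory and forbidden, so the set is consistent.

Consistent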